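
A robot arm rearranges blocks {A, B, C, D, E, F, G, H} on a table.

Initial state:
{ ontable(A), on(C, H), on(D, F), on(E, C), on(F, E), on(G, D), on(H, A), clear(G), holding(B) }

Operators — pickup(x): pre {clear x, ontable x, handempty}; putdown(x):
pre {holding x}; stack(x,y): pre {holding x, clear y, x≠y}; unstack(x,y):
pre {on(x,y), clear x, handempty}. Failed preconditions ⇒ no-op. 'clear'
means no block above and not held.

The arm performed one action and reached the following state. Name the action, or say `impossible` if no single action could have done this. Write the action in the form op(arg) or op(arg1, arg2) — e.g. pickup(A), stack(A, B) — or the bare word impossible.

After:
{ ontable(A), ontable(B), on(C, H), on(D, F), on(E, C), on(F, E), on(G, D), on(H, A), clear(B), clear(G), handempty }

target: towers=[A/H/C/E/F/D/G; B] holding=-
        putdown(B) → towers=[A/H/C/E/F/D/G; B] holding=-  ← match
       stack(B, G) → towers=[A/H/C/E/F/D/G/B] holding=-

putdown(B)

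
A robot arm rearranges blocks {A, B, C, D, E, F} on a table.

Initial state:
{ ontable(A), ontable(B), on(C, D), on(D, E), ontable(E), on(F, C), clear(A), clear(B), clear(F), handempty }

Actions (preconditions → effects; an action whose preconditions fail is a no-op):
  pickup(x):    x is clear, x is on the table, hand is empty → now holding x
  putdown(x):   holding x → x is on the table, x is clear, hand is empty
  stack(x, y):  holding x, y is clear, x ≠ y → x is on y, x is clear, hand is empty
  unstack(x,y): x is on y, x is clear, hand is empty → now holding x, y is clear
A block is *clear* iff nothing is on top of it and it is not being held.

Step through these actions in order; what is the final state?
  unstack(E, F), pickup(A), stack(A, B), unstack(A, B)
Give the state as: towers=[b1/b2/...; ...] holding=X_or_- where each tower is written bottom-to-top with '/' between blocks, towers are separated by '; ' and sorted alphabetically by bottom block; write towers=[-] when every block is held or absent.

towers=[B; E/D/C/F] holding=A

step 1 (unstack(E, F)) [no-op]: towers=[A; B; E/D/C/F] holding=-
step 2 (pickup(A)): towers=[B; E/D/C/F] holding=A
step 3 (stack(A, B)): towers=[B/A; E/D/C/F] holding=-
step 4 (unstack(A, B)): towers=[B; E/D/C/F] holding=A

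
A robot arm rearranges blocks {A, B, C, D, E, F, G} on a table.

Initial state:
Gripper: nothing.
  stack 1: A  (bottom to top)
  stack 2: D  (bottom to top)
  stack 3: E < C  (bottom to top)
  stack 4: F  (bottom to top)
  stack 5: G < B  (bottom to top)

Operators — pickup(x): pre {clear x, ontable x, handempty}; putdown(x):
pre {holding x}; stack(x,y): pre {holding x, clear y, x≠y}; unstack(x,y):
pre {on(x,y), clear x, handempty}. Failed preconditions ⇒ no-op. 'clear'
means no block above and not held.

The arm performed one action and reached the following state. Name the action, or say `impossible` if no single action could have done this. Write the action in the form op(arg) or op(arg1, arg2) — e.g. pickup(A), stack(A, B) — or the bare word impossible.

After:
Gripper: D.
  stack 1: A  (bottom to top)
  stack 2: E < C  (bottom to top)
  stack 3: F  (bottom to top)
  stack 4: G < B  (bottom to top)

pickup(D)

target: towers=[A; E/C; F; G/B] holding=D
     unstack(B, G) → towers=[A; D; E/C; F; G] holding=B
         pickup(F) → towers=[A; D; E/C; G/B] holding=F
         pickup(D) → towers=[A; E/C; F; G/B] holding=D  ← match
         pickup(A) → towers=[D; E/C; F; G/B] holding=A
     unstack(C, E) → towers=[A; D; E; F; G/B] holding=C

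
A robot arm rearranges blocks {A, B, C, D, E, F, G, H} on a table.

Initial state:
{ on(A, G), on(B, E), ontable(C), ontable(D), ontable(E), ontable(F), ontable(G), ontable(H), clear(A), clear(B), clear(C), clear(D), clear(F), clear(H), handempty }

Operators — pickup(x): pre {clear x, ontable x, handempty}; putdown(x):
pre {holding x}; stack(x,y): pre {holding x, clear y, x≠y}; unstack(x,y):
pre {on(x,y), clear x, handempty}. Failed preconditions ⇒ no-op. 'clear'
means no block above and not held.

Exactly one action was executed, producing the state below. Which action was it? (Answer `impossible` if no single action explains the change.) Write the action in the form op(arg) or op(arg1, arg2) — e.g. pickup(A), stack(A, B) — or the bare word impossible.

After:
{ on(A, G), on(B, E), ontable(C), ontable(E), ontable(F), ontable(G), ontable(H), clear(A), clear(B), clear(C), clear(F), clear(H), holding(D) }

target: towers=[C; E/B; F; G/A; H] holding=D
     unstack(A, G) → towers=[C; D; E/B; F; G; H] holding=A
         pickup(H) → towers=[C; D; E/B; F; G/A] holding=H
     unstack(B, E) → towers=[C; D; E; F; G/A; H] holding=B
         pickup(F) → towers=[C; D; E/B; G/A; H] holding=F
         pickup(D) → towers=[C; E/B; F; G/A; H] holding=D  ← match
         pickup(C) → towers=[D; E/B; F; G/A; H] holding=C

pickup(D)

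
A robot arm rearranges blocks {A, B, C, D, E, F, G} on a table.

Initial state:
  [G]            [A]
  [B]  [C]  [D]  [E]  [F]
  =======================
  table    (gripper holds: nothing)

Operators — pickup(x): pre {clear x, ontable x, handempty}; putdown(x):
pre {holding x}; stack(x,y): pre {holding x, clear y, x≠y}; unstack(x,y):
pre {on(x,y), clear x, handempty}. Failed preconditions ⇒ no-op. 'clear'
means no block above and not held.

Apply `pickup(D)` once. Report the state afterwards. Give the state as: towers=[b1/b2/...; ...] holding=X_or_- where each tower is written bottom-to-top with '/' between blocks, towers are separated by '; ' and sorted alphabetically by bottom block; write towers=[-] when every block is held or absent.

towers=[B/G; C; E/A; F] holding=D

before: towers=[B/G; C; D; E/A; F] holding=-
pre[pickup(D)]: clear(D) yes, ontable(D) yes, handempty yes
all met → apply pickup(D)
after:  towers=[B/G; C; E/A; F] holding=D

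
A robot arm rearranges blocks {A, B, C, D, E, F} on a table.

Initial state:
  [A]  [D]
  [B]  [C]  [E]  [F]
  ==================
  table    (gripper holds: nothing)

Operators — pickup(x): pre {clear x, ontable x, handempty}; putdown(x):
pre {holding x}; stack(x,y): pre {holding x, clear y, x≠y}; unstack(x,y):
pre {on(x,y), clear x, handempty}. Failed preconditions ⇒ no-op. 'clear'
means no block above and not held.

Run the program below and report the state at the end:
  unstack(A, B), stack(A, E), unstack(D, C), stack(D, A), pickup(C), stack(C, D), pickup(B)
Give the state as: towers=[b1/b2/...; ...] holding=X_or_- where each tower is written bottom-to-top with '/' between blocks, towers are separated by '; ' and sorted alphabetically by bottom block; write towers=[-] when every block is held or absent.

step 1 (unstack(A, B)): towers=[B; C/D; E; F] holding=A
step 2 (stack(A, E)): towers=[B; C/D; E/A; F] holding=-
step 3 (unstack(D, C)): towers=[B; C; E/A; F] holding=D
step 4 (stack(D, A)): towers=[B; C; E/A/D; F] holding=-
step 5 (pickup(C)): towers=[B; E/A/D; F] holding=C
step 6 (stack(C, D)): towers=[B; E/A/D/C; F] holding=-
step 7 (pickup(B)): towers=[E/A/D/C; F] holding=B

towers=[E/A/D/C; F] holding=B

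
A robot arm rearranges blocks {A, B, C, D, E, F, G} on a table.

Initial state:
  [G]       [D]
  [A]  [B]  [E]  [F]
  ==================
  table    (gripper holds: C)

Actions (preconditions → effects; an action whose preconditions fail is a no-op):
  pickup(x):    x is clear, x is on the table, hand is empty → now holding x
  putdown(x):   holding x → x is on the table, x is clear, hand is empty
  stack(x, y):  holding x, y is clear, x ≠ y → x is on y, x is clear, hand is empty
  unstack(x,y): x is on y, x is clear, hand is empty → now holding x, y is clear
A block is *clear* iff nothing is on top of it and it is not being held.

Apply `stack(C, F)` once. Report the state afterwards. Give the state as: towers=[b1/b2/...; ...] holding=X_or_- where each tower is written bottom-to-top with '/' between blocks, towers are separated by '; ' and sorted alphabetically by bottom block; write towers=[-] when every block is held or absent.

before: towers=[A/G; B; E/D; F] holding=C
pre[stack(C, F)]: holding(C) ok, clear(F) ok, C≠F ok
all met → apply stack(C, F)
after:  towers=[A/G; B; E/D; F/C] holding=-

towers=[A/G; B; E/D; F/C] holding=-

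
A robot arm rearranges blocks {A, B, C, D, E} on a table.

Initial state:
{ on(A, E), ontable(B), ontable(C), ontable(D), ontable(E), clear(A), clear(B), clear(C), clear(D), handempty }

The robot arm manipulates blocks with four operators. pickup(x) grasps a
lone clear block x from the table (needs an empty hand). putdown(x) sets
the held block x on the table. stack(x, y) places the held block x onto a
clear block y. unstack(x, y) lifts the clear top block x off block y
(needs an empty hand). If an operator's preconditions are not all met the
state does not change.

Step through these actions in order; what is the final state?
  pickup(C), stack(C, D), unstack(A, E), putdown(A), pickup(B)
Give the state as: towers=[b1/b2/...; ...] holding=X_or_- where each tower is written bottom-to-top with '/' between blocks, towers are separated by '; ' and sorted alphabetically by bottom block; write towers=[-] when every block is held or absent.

step 1 (pickup(C)): towers=[B; D; E/A] holding=C
step 2 (stack(C, D)): towers=[B; D/C; E/A] holding=-
step 3 (unstack(A, E)): towers=[B; D/C; E] holding=A
step 4 (putdown(A)): towers=[A; B; D/C; E] holding=-
step 5 (pickup(B)): towers=[A; D/C; E] holding=B

towers=[A; D/C; E] holding=B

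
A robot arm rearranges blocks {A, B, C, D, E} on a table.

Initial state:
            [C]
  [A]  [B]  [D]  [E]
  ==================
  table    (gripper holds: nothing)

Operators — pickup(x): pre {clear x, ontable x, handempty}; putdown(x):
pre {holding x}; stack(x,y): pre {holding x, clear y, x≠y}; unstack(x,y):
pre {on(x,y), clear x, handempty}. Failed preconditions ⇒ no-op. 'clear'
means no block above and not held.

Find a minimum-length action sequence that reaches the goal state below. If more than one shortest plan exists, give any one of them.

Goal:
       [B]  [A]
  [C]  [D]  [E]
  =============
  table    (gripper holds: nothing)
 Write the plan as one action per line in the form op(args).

pickup(A)
stack(A, E)
unstack(C, D)
putdown(C)
pickup(B)
stack(B, D)

step 1 (pickup(A)): towers=[B; D/C; E] holding=A
step 2 (stack(A, E)): towers=[B; D/C; E/A] holding=-
step 3 (unstack(C, D)): towers=[B; D; E/A] holding=C
step 4 (putdown(C)): towers=[B; C; D; E/A] holding=-
step 5 (pickup(B)): towers=[C; D; E/A] holding=B
step 6 (stack(B, D)): towers=[C; D/B; E/A] holding=-
goal check: towers=[C; D/B; E/A] holding=- — reached (length 6, optimal by BFS)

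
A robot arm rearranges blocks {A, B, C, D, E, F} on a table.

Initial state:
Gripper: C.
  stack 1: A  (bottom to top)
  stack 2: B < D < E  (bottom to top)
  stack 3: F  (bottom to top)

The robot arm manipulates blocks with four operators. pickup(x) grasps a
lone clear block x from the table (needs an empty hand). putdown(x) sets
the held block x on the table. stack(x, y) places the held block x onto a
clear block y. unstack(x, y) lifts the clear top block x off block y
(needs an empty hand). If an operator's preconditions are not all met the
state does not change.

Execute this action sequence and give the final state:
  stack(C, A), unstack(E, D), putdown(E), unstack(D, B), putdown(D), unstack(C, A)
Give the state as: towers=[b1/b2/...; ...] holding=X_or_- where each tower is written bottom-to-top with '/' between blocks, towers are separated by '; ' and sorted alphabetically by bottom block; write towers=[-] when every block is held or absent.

towers=[A; B; D; E; F] holding=C

step 1 (stack(C, A)): towers=[A/C; B/D/E; F] holding=-
step 2 (unstack(E, D)): towers=[A/C; B/D; F] holding=E
step 3 (putdown(E)): towers=[A/C; B/D; E; F] holding=-
step 4 (unstack(D, B)): towers=[A/C; B; E; F] holding=D
step 5 (putdown(D)): towers=[A/C; B; D; E; F] holding=-
step 6 (unstack(C, A)): towers=[A; B; D; E; F] holding=C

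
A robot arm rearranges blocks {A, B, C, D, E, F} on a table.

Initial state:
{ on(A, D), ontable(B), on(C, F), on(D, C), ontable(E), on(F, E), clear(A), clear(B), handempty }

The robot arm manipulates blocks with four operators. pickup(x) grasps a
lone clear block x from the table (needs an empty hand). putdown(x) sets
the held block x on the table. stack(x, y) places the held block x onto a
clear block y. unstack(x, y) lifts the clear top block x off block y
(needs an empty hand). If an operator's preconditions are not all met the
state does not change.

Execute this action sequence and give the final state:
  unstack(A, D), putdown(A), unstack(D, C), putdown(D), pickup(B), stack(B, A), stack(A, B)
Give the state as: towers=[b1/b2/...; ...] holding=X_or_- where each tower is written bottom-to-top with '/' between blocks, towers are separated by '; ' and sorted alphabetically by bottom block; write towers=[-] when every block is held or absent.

step 1 (unstack(A, D)): towers=[B; E/F/C/D] holding=A
step 2 (putdown(A)): towers=[A; B; E/F/C/D] holding=-
step 3 (unstack(D, C)): towers=[A; B; E/F/C] holding=D
step 4 (putdown(D)): towers=[A; B; D; E/F/C] holding=-
step 5 (pickup(B)): towers=[A; D; E/F/C] holding=B
step 6 (stack(B, A)): towers=[A/B; D; E/F/C] holding=-
step 7 (stack(A, B)) [no-op]: towers=[A/B; D; E/F/C] holding=-

towers=[A/B; D; E/F/C] holding=-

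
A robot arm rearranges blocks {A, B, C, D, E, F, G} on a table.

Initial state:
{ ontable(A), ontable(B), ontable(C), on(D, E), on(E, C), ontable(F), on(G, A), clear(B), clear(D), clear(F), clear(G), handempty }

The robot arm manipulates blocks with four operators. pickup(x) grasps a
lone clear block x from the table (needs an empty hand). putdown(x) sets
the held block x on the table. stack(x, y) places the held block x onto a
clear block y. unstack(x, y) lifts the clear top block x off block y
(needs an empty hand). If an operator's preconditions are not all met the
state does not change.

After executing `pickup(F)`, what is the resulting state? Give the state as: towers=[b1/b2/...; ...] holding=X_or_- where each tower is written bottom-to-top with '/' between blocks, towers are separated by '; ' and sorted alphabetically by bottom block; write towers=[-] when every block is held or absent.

towers=[A/G; B; C/E/D] holding=F

before: towers=[A/G; B; C/E/D; F] holding=-
pre[pickup(F)]: clear(F) ok, ontable(F) ok, handempty ok
all met → apply pickup(F)
after:  towers=[A/G; B; C/E/D] holding=F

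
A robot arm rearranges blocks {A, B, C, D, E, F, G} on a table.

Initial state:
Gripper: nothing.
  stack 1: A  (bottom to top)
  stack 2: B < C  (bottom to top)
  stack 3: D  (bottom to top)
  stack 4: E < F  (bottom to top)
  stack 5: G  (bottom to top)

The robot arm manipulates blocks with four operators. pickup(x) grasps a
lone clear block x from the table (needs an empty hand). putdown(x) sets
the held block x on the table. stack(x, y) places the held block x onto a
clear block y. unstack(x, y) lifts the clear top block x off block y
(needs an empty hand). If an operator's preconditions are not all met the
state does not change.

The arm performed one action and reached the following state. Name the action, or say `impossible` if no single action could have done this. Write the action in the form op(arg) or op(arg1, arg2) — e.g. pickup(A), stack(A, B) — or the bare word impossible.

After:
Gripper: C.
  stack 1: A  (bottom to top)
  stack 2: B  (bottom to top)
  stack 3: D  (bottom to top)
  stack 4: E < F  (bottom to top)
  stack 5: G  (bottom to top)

unstack(C, B)

target: towers=[A; B; D; E/F; G] holding=C
     unstack(F, E) → towers=[A; B/C; D; E; G] holding=F
         pickup(G) → towers=[A; B/C; D; E/F] holding=G
         pickup(D) → towers=[A; B/C; E/F; G] holding=D
         pickup(A) → towers=[B/C; D; E/F; G] holding=A
     unstack(C, B) → towers=[A; B; D; E/F; G] holding=C  ← match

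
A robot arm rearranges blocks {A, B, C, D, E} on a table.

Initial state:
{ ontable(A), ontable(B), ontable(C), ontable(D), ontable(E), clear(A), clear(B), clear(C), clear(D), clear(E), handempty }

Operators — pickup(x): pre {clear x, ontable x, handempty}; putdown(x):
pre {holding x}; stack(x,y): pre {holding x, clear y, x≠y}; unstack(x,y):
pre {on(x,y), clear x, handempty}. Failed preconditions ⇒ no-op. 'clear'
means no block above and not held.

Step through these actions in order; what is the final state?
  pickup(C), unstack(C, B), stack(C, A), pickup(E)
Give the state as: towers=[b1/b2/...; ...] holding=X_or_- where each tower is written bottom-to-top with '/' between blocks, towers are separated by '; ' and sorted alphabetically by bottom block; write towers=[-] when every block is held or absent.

step 1 (pickup(C)): towers=[A; B; D; E] holding=C
step 2 (unstack(C, B)) [no-op]: towers=[A; B; D; E] holding=C
step 3 (stack(C, A)): towers=[A/C; B; D; E] holding=-
step 4 (pickup(E)): towers=[A/C; B; D] holding=E

towers=[A/C; B; D] holding=E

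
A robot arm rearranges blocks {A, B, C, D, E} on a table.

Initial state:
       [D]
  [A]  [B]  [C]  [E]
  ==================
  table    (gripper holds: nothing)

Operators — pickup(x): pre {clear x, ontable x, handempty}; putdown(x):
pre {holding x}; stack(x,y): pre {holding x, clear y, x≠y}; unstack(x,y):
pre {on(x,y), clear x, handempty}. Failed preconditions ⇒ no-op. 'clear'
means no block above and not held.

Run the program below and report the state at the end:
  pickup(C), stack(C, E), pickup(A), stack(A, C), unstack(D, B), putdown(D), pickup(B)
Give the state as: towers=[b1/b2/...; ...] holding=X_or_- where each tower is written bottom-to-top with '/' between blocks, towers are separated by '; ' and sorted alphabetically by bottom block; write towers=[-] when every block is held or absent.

step 1 (pickup(C)): towers=[A; B/D; E] holding=C
step 2 (stack(C, E)): towers=[A; B/D; E/C] holding=-
step 3 (pickup(A)): towers=[B/D; E/C] holding=A
step 4 (stack(A, C)): towers=[B/D; E/C/A] holding=-
step 5 (unstack(D, B)): towers=[B; E/C/A] holding=D
step 6 (putdown(D)): towers=[B; D; E/C/A] holding=-
step 7 (pickup(B)): towers=[D; E/C/A] holding=B

towers=[D; E/C/A] holding=B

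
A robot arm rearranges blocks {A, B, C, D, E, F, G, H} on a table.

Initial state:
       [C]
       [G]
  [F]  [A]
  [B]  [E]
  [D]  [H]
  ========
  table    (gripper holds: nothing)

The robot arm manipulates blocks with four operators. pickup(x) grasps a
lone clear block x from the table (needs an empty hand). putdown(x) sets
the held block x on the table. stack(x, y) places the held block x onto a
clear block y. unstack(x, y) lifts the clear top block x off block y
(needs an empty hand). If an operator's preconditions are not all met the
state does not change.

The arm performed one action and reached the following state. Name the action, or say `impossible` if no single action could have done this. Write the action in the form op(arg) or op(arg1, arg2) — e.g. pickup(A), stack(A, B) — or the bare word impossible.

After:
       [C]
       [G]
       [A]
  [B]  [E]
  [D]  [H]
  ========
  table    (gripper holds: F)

target: towers=[D/B; H/E/A/G/C] holding=F
     unstack(F, B) → towers=[D/B; H/E/A/G/C] holding=F  ← match
     unstack(C, G) → towers=[D/B/F; H/E/A/G] holding=C

unstack(F, B)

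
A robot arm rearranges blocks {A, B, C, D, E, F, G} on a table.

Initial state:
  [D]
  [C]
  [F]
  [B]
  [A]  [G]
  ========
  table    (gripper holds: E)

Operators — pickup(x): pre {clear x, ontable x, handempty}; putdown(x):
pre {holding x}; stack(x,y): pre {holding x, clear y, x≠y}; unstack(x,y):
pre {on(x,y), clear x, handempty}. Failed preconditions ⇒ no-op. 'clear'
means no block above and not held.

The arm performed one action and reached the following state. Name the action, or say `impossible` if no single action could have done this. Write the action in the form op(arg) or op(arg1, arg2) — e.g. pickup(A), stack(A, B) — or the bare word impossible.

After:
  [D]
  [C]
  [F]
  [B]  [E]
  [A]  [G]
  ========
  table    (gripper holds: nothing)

stack(E, G)

target: towers=[A/B/F/C/D; G/E] holding=-
        putdown(E) → towers=[A/B/F/C/D; E; G] holding=-
       stack(E, G) → towers=[A/B/F/C/D; G/E] holding=-  ← match
       stack(E, D) → towers=[A/B/F/C/D/E; G] holding=-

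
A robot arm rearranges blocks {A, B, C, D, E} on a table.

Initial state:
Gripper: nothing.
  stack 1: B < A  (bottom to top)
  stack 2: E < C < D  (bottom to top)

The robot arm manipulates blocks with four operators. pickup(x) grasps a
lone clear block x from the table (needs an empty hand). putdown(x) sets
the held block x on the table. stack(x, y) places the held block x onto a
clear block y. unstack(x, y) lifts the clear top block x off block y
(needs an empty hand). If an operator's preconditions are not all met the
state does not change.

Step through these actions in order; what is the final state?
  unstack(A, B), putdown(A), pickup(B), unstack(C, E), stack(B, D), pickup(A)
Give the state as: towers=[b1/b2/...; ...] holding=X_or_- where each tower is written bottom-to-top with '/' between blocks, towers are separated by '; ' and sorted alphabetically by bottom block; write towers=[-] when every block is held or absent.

step 1 (unstack(A, B)): towers=[B; E/C/D] holding=A
step 2 (putdown(A)): towers=[A; B; E/C/D] holding=-
step 3 (pickup(B)): towers=[A; E/C/D] holding=B
step 4 (unstack(C, E)) [no-op]: towers=[A; E/C/D] holding=B
step 5 (stack(B, D)): towers=[A; E/C/D/B] holding=-
step 6 (pickup(A)): towers=[E/C/D/B] holding=A

towers=[E/C/D/B] holding=A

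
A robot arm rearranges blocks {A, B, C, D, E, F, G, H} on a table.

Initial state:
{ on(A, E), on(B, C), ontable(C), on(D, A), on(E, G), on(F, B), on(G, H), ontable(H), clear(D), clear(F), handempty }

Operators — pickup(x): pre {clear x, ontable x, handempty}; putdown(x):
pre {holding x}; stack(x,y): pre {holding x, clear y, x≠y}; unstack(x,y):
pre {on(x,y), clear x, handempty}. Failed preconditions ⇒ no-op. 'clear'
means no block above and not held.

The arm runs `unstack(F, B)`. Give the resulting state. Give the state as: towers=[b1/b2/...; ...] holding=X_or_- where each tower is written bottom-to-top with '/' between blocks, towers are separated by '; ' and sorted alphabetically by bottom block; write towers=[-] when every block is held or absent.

before: towers=[C/B/F; H/G/E/A/D] holding=-
pre[unstack(F, B)]: on(F,B) ✓, clear(F) ✓, handempty ✓
all met → apply unstack(F, B)
after:  towers=[C/B; H/G/E/A/D] holding=F

towers=[C/B; H/G/E/A/D] holding=F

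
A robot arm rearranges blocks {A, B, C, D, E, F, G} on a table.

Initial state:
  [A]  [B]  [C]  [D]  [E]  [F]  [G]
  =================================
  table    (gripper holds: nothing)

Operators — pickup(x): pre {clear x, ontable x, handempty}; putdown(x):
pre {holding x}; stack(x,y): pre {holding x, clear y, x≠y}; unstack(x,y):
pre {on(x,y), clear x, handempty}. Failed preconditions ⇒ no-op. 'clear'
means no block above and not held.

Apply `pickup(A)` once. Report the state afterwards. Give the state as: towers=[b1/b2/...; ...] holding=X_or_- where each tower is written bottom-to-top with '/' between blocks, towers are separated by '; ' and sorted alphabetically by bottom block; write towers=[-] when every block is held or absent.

before: towers=[A; B; C; D; E; F; G] holding=-
pre[pickup(A)]: clear(A) yes, ontable(A) yes, handempty yes
all met → apply pickup(A)
after:  towers=[B; C; D; E; F; G] holding=A

towers=[B; C; D; E; F; G] holding=A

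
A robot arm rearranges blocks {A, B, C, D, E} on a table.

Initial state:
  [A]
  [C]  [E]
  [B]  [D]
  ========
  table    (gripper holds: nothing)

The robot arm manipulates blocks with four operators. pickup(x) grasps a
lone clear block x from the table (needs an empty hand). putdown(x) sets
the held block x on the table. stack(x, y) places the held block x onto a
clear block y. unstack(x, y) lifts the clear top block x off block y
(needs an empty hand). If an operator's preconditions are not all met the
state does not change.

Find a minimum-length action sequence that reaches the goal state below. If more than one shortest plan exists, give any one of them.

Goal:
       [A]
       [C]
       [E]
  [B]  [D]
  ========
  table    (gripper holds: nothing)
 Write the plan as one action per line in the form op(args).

unstack(A, C)
putdown(A)
unstack(C, B)
stack(C, E)
pickup(A)
stack(A, C)

step 1 (unstack(A, C)): towers=[B/C; D/E] holding=A
step 2 (putdown(A)): towers=[A; B/C; D/E] holding=-
step 3 (unstack(C, B)): towers=[A; B; D/E] holding=C
step 4 (stack(C, E)): towers=[A; B; D/E/C] holding=-
step 5 (pickup(A)): towers=[B; D/E/C] holding=A
step 6 (stack(A, C)): towers=[B; D/E/C/A] holding=-
goal check: towers=[B; D/E/C/A] holding=- — reached (length 6, optimal by BFS)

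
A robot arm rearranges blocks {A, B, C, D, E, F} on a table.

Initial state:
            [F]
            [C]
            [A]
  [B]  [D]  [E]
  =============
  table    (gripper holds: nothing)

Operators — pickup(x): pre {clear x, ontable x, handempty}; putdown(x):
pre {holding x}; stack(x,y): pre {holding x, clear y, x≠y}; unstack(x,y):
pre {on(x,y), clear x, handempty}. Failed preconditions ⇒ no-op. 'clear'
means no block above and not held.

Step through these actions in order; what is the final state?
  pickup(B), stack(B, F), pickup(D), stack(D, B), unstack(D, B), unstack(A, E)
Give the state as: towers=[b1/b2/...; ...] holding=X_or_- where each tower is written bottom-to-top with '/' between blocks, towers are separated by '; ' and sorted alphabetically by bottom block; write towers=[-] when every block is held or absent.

step 1 (pickup(B)): towers=[D; E/A/C/F] holding=B
step 2 (stack(B, F)): towers=[D; E/A/C/F/B] holding=-
step 3 (pickup(D)): towers=[E/A/C/F/B] holding=D
step 4 (stack(D, B)): towers=[E/A/C/F/B/D] holding=-
step 5 (unstack(D, B)): towers=[E/A/C/F/B] holding=D
step 6 (unstack(A, E)) [no-op]: towers=[E/A/C/F/B] holding=D

towers=[E/A/C/F/B] holding=D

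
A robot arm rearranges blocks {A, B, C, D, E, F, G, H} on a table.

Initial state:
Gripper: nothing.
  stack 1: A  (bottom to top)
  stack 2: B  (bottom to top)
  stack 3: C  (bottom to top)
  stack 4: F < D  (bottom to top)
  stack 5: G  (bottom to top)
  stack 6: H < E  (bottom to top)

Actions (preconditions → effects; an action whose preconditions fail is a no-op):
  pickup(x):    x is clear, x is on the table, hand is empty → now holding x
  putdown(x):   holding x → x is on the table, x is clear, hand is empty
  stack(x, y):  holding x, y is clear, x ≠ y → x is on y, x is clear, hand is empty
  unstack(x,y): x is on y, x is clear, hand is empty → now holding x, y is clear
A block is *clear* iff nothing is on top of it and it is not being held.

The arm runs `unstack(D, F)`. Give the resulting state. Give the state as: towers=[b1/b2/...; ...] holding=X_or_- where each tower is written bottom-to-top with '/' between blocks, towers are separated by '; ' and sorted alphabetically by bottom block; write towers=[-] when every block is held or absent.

before: towers=[A; B; C; F/D; G; H/E] holding=-
pre[unstack(D, F)]: on(D,F) ✓, clear(D) ✓, handempty ✓
all met → apply unstack(D, F)
after:  towers=[A; B; C; F; G; H/E] holding=D

towers=[A; B; C; F; G; H/E] holding=D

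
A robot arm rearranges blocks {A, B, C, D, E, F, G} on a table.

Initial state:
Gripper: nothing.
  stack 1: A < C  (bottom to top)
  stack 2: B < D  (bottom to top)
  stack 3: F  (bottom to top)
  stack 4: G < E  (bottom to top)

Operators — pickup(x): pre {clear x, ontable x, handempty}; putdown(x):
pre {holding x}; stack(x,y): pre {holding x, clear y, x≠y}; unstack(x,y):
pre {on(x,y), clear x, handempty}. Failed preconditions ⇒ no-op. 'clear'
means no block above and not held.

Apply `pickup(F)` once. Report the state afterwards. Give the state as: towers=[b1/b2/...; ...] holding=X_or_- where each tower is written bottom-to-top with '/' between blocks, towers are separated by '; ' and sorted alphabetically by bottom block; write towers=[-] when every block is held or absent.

towers=[A/C; B/D; G/E] holding=F

before: towers=[A/C; B/D; F; G/E] holding=-
pre[pickup(F)]: clear(F) yes, ontable(F) yes, handempty yes
all met → apply pickup(F)
after:  towers=[A/C; B/D; G/E] holding=F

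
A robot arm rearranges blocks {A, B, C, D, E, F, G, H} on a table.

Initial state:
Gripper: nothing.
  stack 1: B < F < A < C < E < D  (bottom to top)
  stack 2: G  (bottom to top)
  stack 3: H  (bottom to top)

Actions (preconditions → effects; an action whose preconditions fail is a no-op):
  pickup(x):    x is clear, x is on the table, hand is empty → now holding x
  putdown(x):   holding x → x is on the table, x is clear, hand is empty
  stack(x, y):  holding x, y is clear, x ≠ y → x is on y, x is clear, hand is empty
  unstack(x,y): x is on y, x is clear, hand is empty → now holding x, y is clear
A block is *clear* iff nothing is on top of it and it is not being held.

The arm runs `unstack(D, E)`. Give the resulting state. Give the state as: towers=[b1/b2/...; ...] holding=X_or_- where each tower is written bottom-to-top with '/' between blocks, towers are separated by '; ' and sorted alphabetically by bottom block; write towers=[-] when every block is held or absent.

before: towers=[B/F/A/C/E/D; G; H] holding=-
pre[unstack(D, E)]: on(D,E) yes, clear(D) yes, handempty yes
all met → apply unstack(D, E)
after:  towers=[B/F/A/C/E; G; H] holding=D

towers=[B/F/A/C/E; G; H] holding=D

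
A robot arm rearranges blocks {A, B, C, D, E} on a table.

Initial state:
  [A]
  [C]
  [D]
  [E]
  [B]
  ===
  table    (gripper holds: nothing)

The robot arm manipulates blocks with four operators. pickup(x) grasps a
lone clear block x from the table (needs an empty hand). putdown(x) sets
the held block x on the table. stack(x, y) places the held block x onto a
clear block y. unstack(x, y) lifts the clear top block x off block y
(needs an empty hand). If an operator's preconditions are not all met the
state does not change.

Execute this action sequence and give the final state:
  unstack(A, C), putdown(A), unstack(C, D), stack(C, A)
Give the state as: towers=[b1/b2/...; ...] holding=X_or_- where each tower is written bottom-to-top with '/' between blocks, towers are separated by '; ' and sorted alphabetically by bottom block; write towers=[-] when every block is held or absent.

towers=[A/C; B/E/D] holding=-

step 1 (unstack(A, C)): towers=[B/E/D/C] holding=A
step 2 (putdown(A)): towers=[A; B/E/D/C] holding=-
step 3 (unstack(C, D)): towers=[A; B/E/D] holding=C
step 4 (stack(C, A)): towers=[A/C; B/E/D] holding=-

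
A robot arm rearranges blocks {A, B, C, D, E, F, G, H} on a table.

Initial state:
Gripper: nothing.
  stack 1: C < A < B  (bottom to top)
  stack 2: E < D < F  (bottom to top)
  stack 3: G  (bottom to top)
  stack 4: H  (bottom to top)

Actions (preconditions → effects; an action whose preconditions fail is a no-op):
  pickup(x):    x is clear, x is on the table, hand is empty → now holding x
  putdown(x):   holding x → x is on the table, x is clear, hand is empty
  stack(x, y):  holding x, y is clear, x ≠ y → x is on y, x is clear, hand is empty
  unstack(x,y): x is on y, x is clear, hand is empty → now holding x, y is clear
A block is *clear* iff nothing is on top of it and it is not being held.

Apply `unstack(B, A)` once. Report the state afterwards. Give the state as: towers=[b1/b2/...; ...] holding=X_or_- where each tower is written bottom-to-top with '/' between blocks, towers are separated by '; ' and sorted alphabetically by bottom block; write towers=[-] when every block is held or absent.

towers=[C/A; E/D/F; G; H] holding=B

before: towers=[C/A/B; E/D/F; G; H] holding=-
pre[unstack(B, A)]: on(B,A) ok, clear(B) ok, handempty ok
all met → apply unstack(B, A)
after:  towers=[C/A; E/D/F; G; H] holding=B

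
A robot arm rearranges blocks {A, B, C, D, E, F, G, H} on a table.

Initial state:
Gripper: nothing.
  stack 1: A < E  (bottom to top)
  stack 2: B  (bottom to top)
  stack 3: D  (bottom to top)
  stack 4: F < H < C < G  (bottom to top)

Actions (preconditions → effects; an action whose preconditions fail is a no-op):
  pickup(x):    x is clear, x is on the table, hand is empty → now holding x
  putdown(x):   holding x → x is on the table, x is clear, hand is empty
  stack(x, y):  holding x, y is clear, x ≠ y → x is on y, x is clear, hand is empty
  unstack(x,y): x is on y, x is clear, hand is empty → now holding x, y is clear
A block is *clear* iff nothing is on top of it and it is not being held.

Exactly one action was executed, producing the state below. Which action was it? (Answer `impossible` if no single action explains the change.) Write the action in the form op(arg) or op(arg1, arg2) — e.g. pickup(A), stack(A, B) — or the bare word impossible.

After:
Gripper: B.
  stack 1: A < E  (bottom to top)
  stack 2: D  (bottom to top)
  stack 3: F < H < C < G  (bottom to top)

target: towers=[A/E; D; F/H/C/G] holding=B
     unstack(G, C) → towers=[A/E; B; D; F/H/C] holding=G
     unstack(E, A) → towers=[A; B; D; F/H/C/G] holding=E
         pickup(B) → towers=[A/E; D; F/H/C/G] holding=B  ← match
         pickup(D) → towers=[A/E; B; F/H/C/G] holding=D

pickup(B)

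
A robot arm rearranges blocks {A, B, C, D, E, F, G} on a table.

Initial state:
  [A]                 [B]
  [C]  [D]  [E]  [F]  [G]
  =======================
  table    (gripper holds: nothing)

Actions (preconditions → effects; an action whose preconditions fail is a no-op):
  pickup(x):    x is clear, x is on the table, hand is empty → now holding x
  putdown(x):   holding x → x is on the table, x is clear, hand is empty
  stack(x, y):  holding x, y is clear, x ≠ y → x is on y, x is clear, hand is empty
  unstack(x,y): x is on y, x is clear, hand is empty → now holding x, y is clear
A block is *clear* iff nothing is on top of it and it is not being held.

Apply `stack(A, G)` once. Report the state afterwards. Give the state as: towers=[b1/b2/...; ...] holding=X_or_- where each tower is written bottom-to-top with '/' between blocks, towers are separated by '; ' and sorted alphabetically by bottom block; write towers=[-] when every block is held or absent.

towers=[C/A; D; E; F; G/B] holding=-

before: towers=[C/A; D; E; F; G/B] holding=-
pre[stack(A, G)]: holding(A) fail, clear(G) fail, A≠G ok
holding(A), clear(G) unmet → stack(A, G) is a no-op
after:  towers=[C/A; D; E; F; G/B] holding=-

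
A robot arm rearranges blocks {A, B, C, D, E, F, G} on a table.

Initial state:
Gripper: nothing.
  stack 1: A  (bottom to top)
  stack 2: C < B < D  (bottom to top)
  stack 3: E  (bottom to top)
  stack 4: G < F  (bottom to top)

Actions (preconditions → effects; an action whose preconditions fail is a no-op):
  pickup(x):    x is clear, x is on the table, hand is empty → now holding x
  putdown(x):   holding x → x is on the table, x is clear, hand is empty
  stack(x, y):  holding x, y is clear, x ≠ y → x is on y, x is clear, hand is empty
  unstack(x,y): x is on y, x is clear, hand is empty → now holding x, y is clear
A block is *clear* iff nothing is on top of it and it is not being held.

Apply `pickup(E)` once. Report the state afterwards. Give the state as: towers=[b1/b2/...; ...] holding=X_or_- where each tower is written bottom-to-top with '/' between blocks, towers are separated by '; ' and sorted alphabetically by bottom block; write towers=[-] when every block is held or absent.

before: towers=[A; C/B/D; E; G/F] holding=-
pre[pickup(E)]: clear(E) yes, ontable(E) yes, handempty yes
all met → apply pickup(E)
after:  towers=[A; C/B/D; G/F] holding=E

towers=[A; C/B/D; G/F] holding=E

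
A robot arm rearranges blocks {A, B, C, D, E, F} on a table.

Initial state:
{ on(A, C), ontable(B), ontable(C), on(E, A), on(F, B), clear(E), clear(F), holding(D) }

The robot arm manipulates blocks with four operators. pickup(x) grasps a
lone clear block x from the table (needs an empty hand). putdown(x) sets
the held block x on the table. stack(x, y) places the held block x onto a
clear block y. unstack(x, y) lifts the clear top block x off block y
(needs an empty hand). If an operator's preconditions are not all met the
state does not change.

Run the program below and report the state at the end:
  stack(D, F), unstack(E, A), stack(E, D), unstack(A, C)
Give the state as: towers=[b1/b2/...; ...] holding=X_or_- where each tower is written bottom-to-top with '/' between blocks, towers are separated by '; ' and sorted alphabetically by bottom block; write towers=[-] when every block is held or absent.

step 1 (stack(D, F)): towers=[B/F/D; C/A/E] holding=-
step 2 (unstack(E, A)): towers=[B/F/D; C/A] holding=E
step 3 (stack(E, D)): towers=[B/F/D/E; C/A] holding=-
step 4 (unstack(A, C)): towers=[B/F/D/E; C] holding=A

towers=[B/F/D/E; C] holding=A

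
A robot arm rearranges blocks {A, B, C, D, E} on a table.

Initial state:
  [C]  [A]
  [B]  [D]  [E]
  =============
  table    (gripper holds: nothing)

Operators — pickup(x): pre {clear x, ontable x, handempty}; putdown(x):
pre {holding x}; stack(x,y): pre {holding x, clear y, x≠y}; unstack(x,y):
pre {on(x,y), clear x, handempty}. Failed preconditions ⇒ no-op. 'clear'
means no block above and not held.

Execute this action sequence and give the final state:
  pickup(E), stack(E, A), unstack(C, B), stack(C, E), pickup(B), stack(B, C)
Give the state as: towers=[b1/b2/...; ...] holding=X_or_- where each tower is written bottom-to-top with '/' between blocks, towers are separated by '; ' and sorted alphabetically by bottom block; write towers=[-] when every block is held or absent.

step 1 (pickup(E)): towers=[B/C; D/A] holding=E
step 2 (stack(E, A)): towers=[B/C; D/A/E] holding=-
step 3 (unstack(C, B)): towers=[B; D/A/E] holding=C
step 4 (stack(C, E)): towers=[B; D/A/E/C] holding=-
step 5 (pickup(B)): towers=[D/A/E/C] holding=B
step 6 (stack(B, C)): towers=[D/A/E/C/B] holding=-

towers=[D/A/E/C/B] holding=-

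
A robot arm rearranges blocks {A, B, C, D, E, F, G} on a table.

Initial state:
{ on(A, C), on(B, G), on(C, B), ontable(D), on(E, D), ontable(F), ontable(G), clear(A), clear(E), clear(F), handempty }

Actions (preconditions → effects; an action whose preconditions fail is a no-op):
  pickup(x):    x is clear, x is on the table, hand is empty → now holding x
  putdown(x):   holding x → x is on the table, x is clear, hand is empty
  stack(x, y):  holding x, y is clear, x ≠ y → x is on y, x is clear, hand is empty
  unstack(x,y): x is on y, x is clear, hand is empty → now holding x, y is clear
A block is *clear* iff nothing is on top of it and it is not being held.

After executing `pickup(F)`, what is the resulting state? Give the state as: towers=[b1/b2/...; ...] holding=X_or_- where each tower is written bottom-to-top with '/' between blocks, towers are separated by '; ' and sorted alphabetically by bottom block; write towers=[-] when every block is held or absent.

before: towers=[D/E; F; G/B/C/A] holding=-
pre[pickup(F)]: clear(F) yes, ontable(F) yes, handempty yes
all met → apply pickup(F)
after:  towers=[D/E; G/B/C/A] holding=F

towers=[D/E; G/B/C/A] holding=F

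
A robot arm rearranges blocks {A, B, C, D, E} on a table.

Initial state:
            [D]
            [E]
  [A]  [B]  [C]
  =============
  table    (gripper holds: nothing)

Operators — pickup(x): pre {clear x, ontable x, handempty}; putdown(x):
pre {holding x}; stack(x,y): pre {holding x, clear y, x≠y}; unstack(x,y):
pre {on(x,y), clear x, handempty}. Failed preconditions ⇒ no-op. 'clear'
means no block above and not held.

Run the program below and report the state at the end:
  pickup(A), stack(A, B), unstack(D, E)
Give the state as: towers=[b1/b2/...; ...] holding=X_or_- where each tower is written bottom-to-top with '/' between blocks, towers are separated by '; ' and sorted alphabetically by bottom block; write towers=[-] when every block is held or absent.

step 1 (pickup(A)): towers=[B; C/E/D] holding=A
step 2 (stack(A, B)): towers=[B/A; C/E/D] holding=-
step 3 (unstack(D, E)): towers=[B/A; C/E] holding=D

towers=[B/A; C/E] holding=D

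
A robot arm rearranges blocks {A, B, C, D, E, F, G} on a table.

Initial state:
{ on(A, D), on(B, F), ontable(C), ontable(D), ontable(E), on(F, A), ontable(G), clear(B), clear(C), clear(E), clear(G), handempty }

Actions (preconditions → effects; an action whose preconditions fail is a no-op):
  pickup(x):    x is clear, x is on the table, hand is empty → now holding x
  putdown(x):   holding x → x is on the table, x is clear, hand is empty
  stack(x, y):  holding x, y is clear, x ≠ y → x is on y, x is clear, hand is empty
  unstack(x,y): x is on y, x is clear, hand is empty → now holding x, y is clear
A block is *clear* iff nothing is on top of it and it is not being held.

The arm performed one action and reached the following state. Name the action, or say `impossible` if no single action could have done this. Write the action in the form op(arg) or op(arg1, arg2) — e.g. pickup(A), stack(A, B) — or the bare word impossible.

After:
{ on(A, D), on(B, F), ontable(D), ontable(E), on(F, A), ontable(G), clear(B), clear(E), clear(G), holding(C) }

pickup(C)

target: towers=[D/A/F/B; E; G] holding=C
     unstack(B, F) → towers=[C; D/A/F; E; G] holding=B
         pickup(G) → towers=[C; D/A/F/B; E] holding=G
         pickup(E) → towers=[C; D/A/F/B; G] holding=E
         pickup(C) → towers=[D/A/F/B; E; G] holding=C  ← match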